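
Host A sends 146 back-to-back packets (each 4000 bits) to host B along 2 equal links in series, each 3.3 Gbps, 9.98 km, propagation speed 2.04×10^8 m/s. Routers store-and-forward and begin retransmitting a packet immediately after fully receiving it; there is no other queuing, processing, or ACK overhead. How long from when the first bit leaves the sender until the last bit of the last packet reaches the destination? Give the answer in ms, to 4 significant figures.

0.2760 ms

Per-hop transmission t_tx = L/R = 4000/3300000000 = 0.00121212 ms.
Per-hop propagation t_prop = 9980/204000000 = 0.0489216 ms.
Pipeline fill: first packet needs 2·t_tx to clear all hops; remaining 145 packets each add one t_tx.
Total = (2+146-1)·t_tx + 2·t_prop = 147·0.00121212 + 2·0.0489216 = 0.2760 ms.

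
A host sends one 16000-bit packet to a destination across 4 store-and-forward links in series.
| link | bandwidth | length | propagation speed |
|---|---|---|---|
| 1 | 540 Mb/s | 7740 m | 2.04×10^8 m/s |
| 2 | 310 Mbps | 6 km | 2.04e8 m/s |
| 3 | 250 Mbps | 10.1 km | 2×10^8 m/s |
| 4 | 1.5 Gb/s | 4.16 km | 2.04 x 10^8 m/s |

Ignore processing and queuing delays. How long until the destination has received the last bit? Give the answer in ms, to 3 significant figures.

0.294 ms

Transmission delays (L/R per hop): 0.0296296, 0.0516129, 0.064, 0.0106667 ms; sum = 0.155909 ms.
Propagation delays (d/s per hop): 0.0379412, 0.0294118, 0.0505, 0.0203922 ms; sum = 0.138245 ms.
End-to-end = 0.294 ms.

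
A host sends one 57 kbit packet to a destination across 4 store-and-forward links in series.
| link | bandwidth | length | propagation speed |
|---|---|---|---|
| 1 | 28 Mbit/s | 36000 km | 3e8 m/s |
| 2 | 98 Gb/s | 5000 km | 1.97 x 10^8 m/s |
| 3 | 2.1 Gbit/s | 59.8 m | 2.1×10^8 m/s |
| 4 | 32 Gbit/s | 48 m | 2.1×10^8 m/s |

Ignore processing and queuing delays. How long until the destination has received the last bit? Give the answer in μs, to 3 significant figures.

147000 μs

L = 57000 bits.
Transmission delays (L/R per hop): 2035.71, 0.581633, 27.1429, 1.78125 μs; sum = 2065.22 μs.
Propagation delays (d/s per hop): 120000, 25380.7, 0.284762, 0.228571 μs; sum = 145381 μs.
End-to-end = 147000 μs.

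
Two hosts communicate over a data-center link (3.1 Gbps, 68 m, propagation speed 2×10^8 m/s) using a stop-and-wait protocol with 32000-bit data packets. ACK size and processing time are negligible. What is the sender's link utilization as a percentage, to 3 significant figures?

t_tx = L/R = 32000/3100000000 = 1.03226e-05 s.
t_prop = 68/200000000 = 3.4e-07 s; RTT = 6.8e-07 s.
Cycle = t_tx + RTT = 1.10026e-05 s.
Utilization = t_tx / cycle = 1.03226e-05/1.10026e-05 = 93.8 %.

93.8 %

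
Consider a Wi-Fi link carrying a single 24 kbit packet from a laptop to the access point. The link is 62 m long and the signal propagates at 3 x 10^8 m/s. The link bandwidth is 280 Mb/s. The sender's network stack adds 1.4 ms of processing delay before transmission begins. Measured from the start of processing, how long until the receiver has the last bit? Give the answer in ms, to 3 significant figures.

L = 24000 bits.
Transmission delay = L/R = 24000 / 280000000 = 0.0857143 ms.
Propagation delay = d/s = 62 m / 300000000 m/s = 0.000206667 ms.
Plus processing delay 1.4 ms = 1.4 ms.
Total = 1.49 ms.

1.49 ms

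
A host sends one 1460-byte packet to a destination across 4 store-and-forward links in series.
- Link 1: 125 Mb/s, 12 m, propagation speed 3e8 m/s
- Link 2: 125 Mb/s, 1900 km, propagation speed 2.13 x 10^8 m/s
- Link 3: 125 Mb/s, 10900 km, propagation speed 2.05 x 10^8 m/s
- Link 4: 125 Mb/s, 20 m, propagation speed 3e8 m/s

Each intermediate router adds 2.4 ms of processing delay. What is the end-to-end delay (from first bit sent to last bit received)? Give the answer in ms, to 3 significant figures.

L = 1460 × 8 = 11680 bits.
Transmission delay per hop = L/R = 11680/125000000 = 0.09344 ms; 4 hops → 0.37376 ms.
Propagation delays (d/s per hop): 4e-05, 8.92019, 53.1707, 6.66667e-05 ms; sum = 62.091 ms.
Processing at 3 router(s): 3 × 2.4 ms = 7.2 ms.
End-to-end = 69.7 ms.

69.7 ms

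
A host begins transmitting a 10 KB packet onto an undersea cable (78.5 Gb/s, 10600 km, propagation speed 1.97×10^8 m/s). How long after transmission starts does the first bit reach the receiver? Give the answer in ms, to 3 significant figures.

53.8 ms

First bit experiences only propagation delay: d/s = 10600000/197000000 = 53.8 ms.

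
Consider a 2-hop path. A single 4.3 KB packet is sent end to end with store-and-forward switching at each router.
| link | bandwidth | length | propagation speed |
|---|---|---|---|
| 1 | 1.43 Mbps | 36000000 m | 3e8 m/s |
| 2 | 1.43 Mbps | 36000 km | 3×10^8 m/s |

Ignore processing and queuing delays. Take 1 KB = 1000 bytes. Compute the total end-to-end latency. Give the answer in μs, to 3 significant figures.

L = 34400 bits.
Transmission delay per hop = L/R = 34400/1430000 = 24055.9 μs; 2 hops → 48111.9 μs.
Propagation delays (d/s per hop): 120000, 120000 μs; sum = 240000 μs.
End-to-end = 288000 μs.

288000 μs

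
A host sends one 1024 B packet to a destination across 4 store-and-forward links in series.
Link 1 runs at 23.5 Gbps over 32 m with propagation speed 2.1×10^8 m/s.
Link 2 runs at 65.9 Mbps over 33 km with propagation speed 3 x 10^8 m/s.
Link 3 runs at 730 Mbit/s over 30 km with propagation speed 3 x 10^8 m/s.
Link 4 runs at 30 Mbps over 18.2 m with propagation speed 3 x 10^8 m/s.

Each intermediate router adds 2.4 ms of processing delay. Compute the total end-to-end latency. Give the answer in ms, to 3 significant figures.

7.82 ms

L = 1024 × 8 = 8192 bits.
Transmission delays (L/R per hop): 0.000348596, 0.12431, 0.0112219, 0.273067 ms; sum = 0.408947 ms.
Propagation delays (d/s per hop): 0.000152381, 0.11, 0.1, 6.06667e-05 ms; sum = 0.210213 ms.
Processing at 3 router(s): 3 × 2.4 ms = 7.2 ms.
End-to-end = 7.82 ms.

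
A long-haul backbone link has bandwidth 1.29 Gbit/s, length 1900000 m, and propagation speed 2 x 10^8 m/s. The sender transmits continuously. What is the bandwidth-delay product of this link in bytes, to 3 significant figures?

1530000 bytes

Propagation delay = 1900000 / 200000000 = 0.0095 s.
BDP = R × t_prop = 1290000000 × 0.0095 = 12255000 bits.
In bytes: 12255000/8 = 1530000 bytes.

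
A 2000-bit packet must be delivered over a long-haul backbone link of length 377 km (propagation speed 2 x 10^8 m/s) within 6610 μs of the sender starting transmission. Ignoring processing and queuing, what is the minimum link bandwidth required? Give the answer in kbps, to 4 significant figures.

Propagation delay = 377000 / 200000000 = 1885 μs.
Transmission budget = 6610 − 1885 = 4725 μs.
R ≥ L / t_tx = 2000 bits / 0.004725 s = 423.3 kbps.

423.3 kbps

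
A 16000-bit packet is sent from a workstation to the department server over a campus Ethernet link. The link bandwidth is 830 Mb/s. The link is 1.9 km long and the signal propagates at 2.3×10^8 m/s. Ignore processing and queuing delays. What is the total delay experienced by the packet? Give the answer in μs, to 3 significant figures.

27.5 μs

Transmission delay = L/R = 16000 / 830000000 = 19.2771 μs.
Propagation delay = d/s = 1900 m / 2.3e+08 m/s = 8.26087 μs.
Total = 27.5 μs.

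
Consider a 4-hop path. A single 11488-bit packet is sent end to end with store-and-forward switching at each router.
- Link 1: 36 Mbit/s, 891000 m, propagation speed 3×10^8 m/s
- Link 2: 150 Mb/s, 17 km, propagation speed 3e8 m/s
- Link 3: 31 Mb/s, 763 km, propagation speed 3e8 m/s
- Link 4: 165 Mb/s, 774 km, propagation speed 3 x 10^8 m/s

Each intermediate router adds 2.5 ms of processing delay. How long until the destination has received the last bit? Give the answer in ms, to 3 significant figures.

Transmission delays (L/R per hop): 0.319111, 0.0765867, 0.370581, 0.0696242 ms; sum = 0.835903 ms.
Propagation delays (d/s per hop): 2.97, 0.0566667, 2.54333, 2.58 ms; sum = 8.15 ms.
Processing at 3 router(s): 3 × 2.5 ms = 7.5 ms.
End-to-end = 16.5 ms.

16.5 ms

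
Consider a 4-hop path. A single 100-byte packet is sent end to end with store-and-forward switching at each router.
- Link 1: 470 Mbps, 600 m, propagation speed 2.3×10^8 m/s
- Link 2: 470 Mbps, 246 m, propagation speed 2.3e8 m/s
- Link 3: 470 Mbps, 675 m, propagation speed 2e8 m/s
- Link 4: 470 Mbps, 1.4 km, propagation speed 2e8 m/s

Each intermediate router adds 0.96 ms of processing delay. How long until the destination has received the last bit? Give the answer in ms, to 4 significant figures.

2.901 ms

L = 100 × 8 = 800 bits.
Transmission delay per hop = L/R = 800/470000000 = 0.00170213 ms; 4 hops → 0.00680851 ms.
Propagation delays (d/s per hop): 0.0026087, 0.00106957, 0.003375, 0.007 ms; sum = 0.0140533 ms.
Processing at 3 router(s): 3 × 0.96 ms = 2.88 ms.
End-to-end = 2.901 ms.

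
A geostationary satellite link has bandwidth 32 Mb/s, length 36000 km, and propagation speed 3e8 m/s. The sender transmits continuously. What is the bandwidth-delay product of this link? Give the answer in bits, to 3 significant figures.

3840000 bits

Propagation delay = 36000000 / 300000000 = 0.12 s.
BDP = R × t_prop = 32000000 × 0.12 = 3840000 bits.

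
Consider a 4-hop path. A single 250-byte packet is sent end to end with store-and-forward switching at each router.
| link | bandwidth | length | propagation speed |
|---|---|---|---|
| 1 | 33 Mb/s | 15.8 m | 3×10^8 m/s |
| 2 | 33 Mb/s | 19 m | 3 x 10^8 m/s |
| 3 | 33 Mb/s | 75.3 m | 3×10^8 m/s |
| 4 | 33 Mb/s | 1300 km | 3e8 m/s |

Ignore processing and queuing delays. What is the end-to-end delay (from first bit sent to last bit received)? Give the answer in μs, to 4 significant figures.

L = 250 × 8 = 2000 bits.
Transmission delay per hop = L/R = 2000/33000000 = 60.6061 μs; 4 hops → 242.424 μs.
Propagation delays (d/s per hop): 0.0526667, 0.0633333, 0.251, 4333.33 μs; sum = 4333.7 μs.
End-to-end = 4576 μs.

4576 μs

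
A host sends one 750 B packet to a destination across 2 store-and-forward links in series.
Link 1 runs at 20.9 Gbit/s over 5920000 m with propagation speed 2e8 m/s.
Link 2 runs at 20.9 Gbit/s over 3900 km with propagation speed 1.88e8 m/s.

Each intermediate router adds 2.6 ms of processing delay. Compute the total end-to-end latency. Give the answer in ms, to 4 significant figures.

52.95 ms

L = 750 × 8 = 6000 bits.
Transmission delay per hop = L/R = 6000/20900000000 = 0.000287081 ms; 2 hops → 0.000574163 ms.
Propagation delays (d/s per hop): 29.6, 20.7447 ms; sum = 50.3447 ms.
Processing at 1 router(s): 1 × 2.6 ms = 2.6 ms.
End-to-end = 52.95 ms.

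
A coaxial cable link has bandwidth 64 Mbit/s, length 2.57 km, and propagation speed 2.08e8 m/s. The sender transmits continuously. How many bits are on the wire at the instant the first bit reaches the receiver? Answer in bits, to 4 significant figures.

Propagation delay = 2570 / 208000000 = 1.23558e-05 s.
BDP = R × t_prop = 64000000 × 1.23558e-05 = 790.769 bits.

790.8 bits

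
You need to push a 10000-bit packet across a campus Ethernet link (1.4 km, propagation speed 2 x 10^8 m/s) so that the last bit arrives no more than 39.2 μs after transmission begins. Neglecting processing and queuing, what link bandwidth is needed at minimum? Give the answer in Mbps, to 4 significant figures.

Propagation delay = 1400 / 200000000 = 7 μs.
Transmission budget = 39.2 − 7 = 32.2 μs.
R ≥ L / t_tx = 10000 bits / 3.22e-05 s = 310.6 Mbps.

310.6 Mbps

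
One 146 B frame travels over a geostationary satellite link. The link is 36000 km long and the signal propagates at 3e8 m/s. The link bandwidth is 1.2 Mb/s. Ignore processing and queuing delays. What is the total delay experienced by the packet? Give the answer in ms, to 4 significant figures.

L = 146 × 8 = 1168 bits.
Transmission delay = L/R = 1168 / 1200000 = 0.973333 ms.
Propagation delay = d/s = 36000000 m / 300000000 m/s = 120 ms.
Total = 121.0 ms.

121.0 ms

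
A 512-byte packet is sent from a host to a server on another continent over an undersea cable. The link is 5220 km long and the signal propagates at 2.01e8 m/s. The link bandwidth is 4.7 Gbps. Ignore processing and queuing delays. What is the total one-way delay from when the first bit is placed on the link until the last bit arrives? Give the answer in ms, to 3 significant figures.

26.0 ms

L = 512 × 8 = 4096 bits.
Transmission delay = L/R = 4096 / 4700000000 = 0.000871489 ms.
Propagation delay = d/s = 5220000 m / 2.01e+08 m/s = 25.9701 ms.
Total = 26.0 ms.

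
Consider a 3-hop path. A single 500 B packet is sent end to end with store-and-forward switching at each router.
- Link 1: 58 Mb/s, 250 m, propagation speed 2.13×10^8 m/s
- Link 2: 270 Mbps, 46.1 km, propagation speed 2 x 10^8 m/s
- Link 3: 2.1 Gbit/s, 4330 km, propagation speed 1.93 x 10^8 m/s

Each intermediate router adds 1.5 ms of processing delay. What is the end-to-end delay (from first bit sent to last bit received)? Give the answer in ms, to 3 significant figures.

L = 500 × 8 = 4000 bits.
Transmission delays (L/R per hop): 0.0689655, 0.0148148, 0.00190476 ms; sum = 0.0856851 ms.
Propagation delays (d/s per hop): 0.00117371, 0.2305, 22.4352 ms; sum = 22.6669 ms.
Processing at 2 router(s): 2 × 1.5 ms = 3 ms.
End-to-end = 25.8 ms.

25.8 ms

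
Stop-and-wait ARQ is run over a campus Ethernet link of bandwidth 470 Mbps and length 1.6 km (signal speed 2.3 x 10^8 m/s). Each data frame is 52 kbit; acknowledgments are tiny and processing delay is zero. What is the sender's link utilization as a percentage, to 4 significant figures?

88.83 %

t_tx = L/R = 52000/470000000 = 0.000110638 s.
t_prop = 1600/2.3e+08 = 6.95652e-06 s; RTT = 1.3913e-05 s.
Cycle = t_tx + RTT = 0.000124551 s.
Utilization = t_tx / cycle = 0.000110638/0.000124551 = 88.83 %.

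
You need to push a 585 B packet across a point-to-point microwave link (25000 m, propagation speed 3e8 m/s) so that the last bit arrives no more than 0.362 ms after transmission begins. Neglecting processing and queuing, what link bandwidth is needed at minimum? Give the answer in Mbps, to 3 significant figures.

L = 4680 bits.
Propagation delay = 25000 / 300000000 = 0.0833333 ms.
Transmission budget = 0.362 − 0.0833333 = 0.278667 ms.
R ≥ L / t_tx = 4680 bits / 0.000278667 s = 16.8 Mbps.

16.8 Mbps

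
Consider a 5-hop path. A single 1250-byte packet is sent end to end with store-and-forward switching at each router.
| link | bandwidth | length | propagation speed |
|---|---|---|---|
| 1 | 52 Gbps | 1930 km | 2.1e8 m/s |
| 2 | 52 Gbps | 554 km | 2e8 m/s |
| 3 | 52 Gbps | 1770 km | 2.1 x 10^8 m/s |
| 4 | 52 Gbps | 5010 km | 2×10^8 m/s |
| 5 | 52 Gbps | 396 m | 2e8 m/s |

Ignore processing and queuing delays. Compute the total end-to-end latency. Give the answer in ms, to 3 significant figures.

L = 1250 × 8 = 10000 bits.
Transmission delay per hop = L/R = 10000/52000000000 = 0.000192308 ms; 5 hops → 0.000961538 ms.
Propagation delays (d/s per hop): 9.19048, 2.77, 8.42857, 25.05, 0.00198 ms; sum = 45.441 ms.
End-to-end = 45.4 ms.

45.4 ms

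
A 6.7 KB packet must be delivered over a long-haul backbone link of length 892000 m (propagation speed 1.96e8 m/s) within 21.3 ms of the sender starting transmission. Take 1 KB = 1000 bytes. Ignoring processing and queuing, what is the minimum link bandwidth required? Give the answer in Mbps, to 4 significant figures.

3.200 Mbps

L = 53600 bits.
Propagation delay = 892000 / 196000000 = 4.55102 ms.
Transmission budget = 21.3 − 4.55102 = 16.749 ms.
R ≥ L / t_tx = 53600 bits / 0.016749 s = 3.200 Mbps.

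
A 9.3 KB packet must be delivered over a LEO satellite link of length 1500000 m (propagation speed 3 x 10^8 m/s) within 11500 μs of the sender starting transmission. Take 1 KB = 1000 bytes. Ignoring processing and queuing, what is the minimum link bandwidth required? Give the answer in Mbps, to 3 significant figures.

L = 74400 bits.
Propagation delay = 1500000 / 300000000 = 5000 μs.
Transmission budget = 11500 − 5000 = 6500 μs.
R ≥ L / t_tx = 74400 bits / 0.0065 s = 11.4 Mbps.

11.4 Mbps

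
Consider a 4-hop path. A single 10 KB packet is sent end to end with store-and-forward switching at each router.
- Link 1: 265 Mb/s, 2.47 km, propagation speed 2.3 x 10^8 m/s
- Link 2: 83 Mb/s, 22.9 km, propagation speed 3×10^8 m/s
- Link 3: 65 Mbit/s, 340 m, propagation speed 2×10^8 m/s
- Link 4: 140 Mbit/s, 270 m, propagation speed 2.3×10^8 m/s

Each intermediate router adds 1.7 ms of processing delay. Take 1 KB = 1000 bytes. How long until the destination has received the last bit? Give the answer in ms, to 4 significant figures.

8.258 ms

L = 80000 bits.
Transmission delays (L/R per hop): 0.301887, 0.963855, 1.23077, 0.571429 ms; sum = 3.06794 ms.
Propagation delays (d/s per hop): 0.0107391, 0.0763333, 0.0017, 0.00117391 ms; sum = 0.0899464 ms.
Processing at 3 router(s): 3 × 1.7 ms = 5.1 ms.
End-to-end = 8.258 ms.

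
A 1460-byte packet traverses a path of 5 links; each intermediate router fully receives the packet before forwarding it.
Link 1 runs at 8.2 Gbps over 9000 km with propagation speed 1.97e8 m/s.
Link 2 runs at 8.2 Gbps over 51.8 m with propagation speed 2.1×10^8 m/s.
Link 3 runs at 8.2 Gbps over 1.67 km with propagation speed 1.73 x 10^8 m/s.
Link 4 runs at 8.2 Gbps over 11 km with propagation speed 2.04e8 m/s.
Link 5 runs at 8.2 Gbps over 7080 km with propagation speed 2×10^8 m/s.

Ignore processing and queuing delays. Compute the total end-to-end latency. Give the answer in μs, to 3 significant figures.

81200 μs

L = 1460 × 8 = 11680 bits.
Transmission delay per hop = L/R = 11680/8.2e+09 = 1.42439 μs; 5 hops → 7.12195 μs.
Propagation delays (d/s per hop): 45685.3, 0.246667, 9.65318, 53.9216, 35400 μs; sum = 81149.1 μs.
End-to-end = 81200 μs.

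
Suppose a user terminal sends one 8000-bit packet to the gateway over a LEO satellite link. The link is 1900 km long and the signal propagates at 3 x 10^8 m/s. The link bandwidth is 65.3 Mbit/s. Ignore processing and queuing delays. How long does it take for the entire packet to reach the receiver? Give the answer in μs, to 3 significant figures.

Transmission delay = L/R = 8000 / 65300000 = 122.511 μs.
Propagation delay = d/s = 1900000 m / 300000000 m/s = 6333.33 μs.
Total = 6460 μs.

6460 μs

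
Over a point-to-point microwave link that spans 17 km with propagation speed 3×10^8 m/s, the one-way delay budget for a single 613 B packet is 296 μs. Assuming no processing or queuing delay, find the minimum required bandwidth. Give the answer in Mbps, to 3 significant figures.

L = 4904 bits.
Propagation delay = 17000 / 300000000 = 56.6667 μs.
Transmission budget = 296 − 56.6667 = 239.333 μs.
R ≥ L / t_tx = 4904 bits / 0.000239333 s = 20.5 Mbps.

20.5 Mbps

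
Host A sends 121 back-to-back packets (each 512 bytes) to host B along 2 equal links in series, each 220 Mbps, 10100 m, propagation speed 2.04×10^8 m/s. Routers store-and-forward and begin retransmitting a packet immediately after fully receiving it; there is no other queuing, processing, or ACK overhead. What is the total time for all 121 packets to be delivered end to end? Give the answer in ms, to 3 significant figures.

2.37 ms

Per-hop transmission t_tx = L/R = 4096/220000000 = 0.0186182 ms.
Per-hop propagation t_prop = 10100/204000000 = 0.0495098 ms.
Pipeline fill: first packet needs 2·t_tx to clear all hops; remaining 120 packets each add one t_tx.
Total = (2+121-1)·t_tx + 2·t_prop = 122·0.0186182 + 2·0.0495098 = 2.37 ms.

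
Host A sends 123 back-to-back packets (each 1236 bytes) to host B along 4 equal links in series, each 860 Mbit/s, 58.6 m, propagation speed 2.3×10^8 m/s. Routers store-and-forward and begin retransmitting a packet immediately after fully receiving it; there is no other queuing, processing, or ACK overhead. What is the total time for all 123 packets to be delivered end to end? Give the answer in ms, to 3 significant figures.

1.45 ms

Per-hop transmission t_tx = L/R = 9888/860000000 = 0.0114977 ms.
Per-hop propagation t_prop = 58.6/2.3e+08 = 0.000254783 ms.
Pipeline fill: first packet needs 4·t_tx to clear all hops; remaining 122 packets each add one t_tx.
Total = (4+123-1)·t_tx + 4·t_prop = 126·0.0114977 + 4·0.000254783 = 1.45 ms.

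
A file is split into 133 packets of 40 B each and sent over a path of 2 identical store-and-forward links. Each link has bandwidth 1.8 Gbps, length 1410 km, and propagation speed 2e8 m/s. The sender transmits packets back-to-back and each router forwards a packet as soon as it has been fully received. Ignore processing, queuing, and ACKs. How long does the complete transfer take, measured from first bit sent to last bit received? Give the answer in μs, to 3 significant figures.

Per-hop transmission t_tx = L/R = 320/1800000000 = 0.177778 μs.
Per-hop propagation t_prop = 1410000/200000000 = 7050 μs.
Pipeline fill: first packet needs 2·t_tx to clear all hops; remaining 132 packets each add one t_tx.
Total = (2+133-1)·t_tx + 2·t_prop = 134·0.177778 + 2·7050 = 14100 μs.

14100 μs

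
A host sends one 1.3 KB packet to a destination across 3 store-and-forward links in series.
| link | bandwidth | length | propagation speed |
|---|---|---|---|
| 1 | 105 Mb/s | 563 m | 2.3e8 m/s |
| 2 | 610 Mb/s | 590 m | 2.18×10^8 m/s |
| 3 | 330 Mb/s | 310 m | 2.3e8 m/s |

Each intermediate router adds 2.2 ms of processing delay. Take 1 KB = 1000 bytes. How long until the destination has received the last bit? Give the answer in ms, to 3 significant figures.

4.55 ms

L = 10400 bits.
Transmission delays (L/R per hop): 0.0990476, 0.0170492, 0.0315152 ms; sum = 0.147612 ms.
Propagation delays (d/s per hop): 0.00244783, 0.00270642, 0.00134783 ms; sum = 0.00650207 ms.
Processing at 2 router(s): 2 × 2.2 ms = 4.4 ms.
End-to-end = 4.55 ms.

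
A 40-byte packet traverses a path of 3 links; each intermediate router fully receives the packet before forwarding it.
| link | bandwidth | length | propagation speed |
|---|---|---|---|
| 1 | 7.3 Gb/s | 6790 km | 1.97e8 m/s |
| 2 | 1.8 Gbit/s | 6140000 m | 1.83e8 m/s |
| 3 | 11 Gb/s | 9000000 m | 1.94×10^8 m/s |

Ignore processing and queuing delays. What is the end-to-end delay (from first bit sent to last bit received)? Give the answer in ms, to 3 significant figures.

114 ms

L = 40 × 8 = 320 bits.
Transmission delays (L/R per hop): 4.38356e-05, 0.000177778, 2.90909e-05 ms; sum = 0.000250704 ms.
Propagation delays (d/s per hop): 34.467, 33.5519, 46.3918 ms; sum = 114.411 ms.
End-to-end = 114 ms.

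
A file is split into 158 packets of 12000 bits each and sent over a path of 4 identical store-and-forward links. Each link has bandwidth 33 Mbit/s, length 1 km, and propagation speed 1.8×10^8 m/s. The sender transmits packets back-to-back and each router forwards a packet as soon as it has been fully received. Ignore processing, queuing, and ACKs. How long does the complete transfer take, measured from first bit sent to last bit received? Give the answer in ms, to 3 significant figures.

58.6 ms

Per-hop transmission t_tx = L/R = 12000/33000000 = 0.363636 ms.
Per-hop propagation t_prop = 1000/180000000 = 0.00555556 ms.
Pipeline fill: first packet needs 4·t_tx to clear all hops; remaining 157 packets each add one t_tx.
Total = (4+158-1)·t_tx + 4·t_prop = 161·0.363636 + 4·0.00555556 = 58.6 ms.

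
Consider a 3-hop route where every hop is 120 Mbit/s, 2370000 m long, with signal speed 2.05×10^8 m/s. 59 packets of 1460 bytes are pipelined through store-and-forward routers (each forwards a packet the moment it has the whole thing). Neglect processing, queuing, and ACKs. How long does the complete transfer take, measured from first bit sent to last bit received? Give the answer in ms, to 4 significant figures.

40.62 ms

Per-hop transmission t_tx = L/R = 11680/120000000 = 0.0973333 ms.
Per-hop propagation t_prop = 2370000/2.05e+08 = 11.561 ms.
Pipeline fill: first packet needs 3·t_tx to clear all hops; remaining 58 packets each add one t_tx.
Total = (3+59-1)·t_tx + 3·t_prop = 61·0.0973333 + 3·11.561 = 40.62 ms.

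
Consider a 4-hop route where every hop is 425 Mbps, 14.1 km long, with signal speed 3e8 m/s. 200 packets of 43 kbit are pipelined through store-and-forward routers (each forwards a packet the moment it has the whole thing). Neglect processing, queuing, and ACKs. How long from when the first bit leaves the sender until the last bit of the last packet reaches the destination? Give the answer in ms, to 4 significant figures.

Per-hop transmission t_tx = L/R = 43000/425000000 = 0.101176 ms.
Per-hop propagation t_prop = 14100/300000000 = 0.047 ms.
Pipeline fill: first packet needs 4·t_tx to clear all hops; remaining 199 packets each add one t_tx.
Total = (4+200-1)·t_tx + 4·t_prop = 203·0.101176 + 4·0.047 = 20.73 ms.

20.73 ms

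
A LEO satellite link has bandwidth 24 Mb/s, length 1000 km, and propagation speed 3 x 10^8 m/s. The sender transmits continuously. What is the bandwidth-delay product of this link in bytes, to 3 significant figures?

10000 bytes

Propagation delay = 1000000 / 300000000 = 0.00333333 s.
BDP = R × t_prop = 24000000 × 0.00333333 = 80000 bits.
In bytes: 80000/8 = 10000 bytes.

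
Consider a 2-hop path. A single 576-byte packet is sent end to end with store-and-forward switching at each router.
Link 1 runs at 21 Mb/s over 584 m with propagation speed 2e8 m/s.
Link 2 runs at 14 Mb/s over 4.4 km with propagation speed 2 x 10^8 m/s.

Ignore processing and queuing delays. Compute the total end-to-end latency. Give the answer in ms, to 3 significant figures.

L = 576 × 8 = 4608 bits.
Transmission delays (L/R per hop): 0.219429, 0.329143 ms; sum = 0.548571 ms.
Propagation delays (d/s per hop): 0.00292, 0.022 ms; sum = 0.02492 ms.
End-to-end = 0.573 ms.

0.573 ms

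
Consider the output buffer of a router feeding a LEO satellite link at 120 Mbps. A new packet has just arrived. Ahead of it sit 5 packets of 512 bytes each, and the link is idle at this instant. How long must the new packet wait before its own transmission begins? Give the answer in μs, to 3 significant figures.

171 μs

Each queued packet: L/R = 4096/120000000 = 34.1333 μs.
5 queued → 170.667 μs.
Queuing delay = 171 μs.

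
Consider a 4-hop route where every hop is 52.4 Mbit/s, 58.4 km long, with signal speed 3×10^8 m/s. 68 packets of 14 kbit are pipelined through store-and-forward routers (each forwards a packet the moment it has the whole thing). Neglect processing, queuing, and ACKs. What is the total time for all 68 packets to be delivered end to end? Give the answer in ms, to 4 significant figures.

19.75 ms

Per-hop transmission t_tx = L/R = 14000/52400000 = 0.267176 ms.
Per-hop propagation t_prop = 58400/300000000 = 0.194667 ms.
Pipeline fill: first packet needs 4·t_tx to clear all hops; remaining 67 packets each add one t_tx.
Total = (4+68-1)·t_tx + 4·t_prop = 71·0.267176 + 4·0.194667 = 19.75 ms.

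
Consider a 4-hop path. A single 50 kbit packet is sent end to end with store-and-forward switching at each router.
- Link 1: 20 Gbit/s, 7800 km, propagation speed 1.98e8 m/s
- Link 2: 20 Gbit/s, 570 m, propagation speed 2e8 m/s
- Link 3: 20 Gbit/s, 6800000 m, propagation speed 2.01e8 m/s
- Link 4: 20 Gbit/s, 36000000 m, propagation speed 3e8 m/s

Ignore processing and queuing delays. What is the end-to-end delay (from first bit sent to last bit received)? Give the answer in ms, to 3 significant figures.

L = 50000 bits.
Transmission delay per hop = L/R = 50000/20000000000 = 0.0025 ms; 4 hops → 0.01 ms.
Propagation delays (d/s per hop): 39.3939, 0.00285, 33.8308, 120 ms; sum = 193.228 ms.
End-to-end = 193 ms.

193 ms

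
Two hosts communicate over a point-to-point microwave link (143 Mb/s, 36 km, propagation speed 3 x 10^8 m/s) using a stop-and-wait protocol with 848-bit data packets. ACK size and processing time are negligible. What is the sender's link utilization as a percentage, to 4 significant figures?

2.411 %

t_tx = L/R = 848/143000000 = 5.93007e-06 s.
t_prop = 36000/300000000 = 0.00012 s; RTT = 0.00024 s.
Cycle = t_tx + RTT = 0.00024593 s.
Utilization = t_tx / cycle = 5.93007e-06/0.00024593 = 2.411 %.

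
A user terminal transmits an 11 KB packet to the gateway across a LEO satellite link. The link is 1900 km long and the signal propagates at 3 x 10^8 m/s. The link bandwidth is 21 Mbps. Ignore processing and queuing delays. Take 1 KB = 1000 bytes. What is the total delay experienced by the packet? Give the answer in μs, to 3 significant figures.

L = 88000 bits.
Transmission delay = L/R = 88000 / 21000000 = 4190.48 μs.
Propagation delay = d/s = 1900000 m / 300000000 m/s = 6333.33 μs.
Total = 10500 μs.

10500 μs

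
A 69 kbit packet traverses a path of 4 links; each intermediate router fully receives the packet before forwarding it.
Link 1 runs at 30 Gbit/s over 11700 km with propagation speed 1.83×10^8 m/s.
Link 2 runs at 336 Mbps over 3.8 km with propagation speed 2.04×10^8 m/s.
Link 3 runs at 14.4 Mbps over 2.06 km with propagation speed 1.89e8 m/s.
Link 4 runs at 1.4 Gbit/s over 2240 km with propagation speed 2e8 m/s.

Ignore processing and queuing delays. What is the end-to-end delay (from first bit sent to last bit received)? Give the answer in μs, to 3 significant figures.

80200 μs

L = 69000 bits.
Transmission delays (L/R per hop): 2.3, 205.357, 4791.67, 49.2857 μs; sum = 5048.61 μs.
Propagation delays (d/s per hop): 63934.4, 18.6275, 10.8995, 11200 μs; sum = 75164 μs.
End-to-end = 80200 μs.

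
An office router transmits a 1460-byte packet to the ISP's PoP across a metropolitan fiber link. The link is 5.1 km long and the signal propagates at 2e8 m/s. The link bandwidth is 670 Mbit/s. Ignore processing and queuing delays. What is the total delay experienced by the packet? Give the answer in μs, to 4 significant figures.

42.93 μs

L = 1460 × 8 = 11680 bits.
Transmission delay = L/R = 11680 / 670000000 = 17.4328 μs.
Propagation delay = d/s = 5100 m / 200000000 m/s = 25.5 μs.
Total = 42.93 μs.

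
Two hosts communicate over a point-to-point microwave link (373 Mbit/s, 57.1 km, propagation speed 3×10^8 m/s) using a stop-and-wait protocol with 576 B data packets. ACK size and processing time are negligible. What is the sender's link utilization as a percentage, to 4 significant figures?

3.143 %

t_tx = L/R = 4608/373000000 = 1.23539e-05 s.
t_prop = 57100/300000000 = 0.000190333 s; RTT = 0.000380667 s.
Cycle = t_tx + RTT = 0.000393021 s.
Utilization = t_tx / cycle = 1.23539e-05/0.000393021 = 3.143 %.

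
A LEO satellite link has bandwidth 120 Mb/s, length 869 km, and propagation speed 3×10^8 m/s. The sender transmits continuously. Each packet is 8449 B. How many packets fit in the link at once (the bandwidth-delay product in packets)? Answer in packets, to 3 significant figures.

Propagation delay = 869000 / 300000000 = 0.00289667 s.
BDP = R × t_prop = 120000000 × 0.00289667 = 347600 bits.
In packets of 67592 bits: 5.14 packets.

5.14 packets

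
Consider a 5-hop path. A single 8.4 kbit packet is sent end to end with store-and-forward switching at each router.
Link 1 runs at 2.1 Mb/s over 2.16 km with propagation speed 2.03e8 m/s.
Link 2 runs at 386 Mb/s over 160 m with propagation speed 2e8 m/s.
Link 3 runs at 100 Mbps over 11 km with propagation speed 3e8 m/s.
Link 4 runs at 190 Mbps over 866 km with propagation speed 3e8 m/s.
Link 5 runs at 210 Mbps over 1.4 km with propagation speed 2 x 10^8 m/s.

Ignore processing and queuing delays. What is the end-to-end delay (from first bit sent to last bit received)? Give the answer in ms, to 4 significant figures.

7.132 ms

L = 8400 bits.
Transmission delays (L/R per hop): 4, 0.0217617, 0.084, 0.0442105, 0.04 ms; sum = 4.18997 ms.
Propagation delays (d/s per hop): 0.0106404, 0.0008, 0.0366667, 2.88667, 0.007 ms; sum = 2.94177 ms.
End-to-end = 7.132 ms.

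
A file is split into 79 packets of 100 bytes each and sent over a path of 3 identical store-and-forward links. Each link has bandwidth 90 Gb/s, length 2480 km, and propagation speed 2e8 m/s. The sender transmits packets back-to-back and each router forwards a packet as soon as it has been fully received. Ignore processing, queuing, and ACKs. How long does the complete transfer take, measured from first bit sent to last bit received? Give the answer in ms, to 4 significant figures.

37.20 ms

Per-hop transmission t_tx = L/R = 800/90000000000 = 8.88889e-06 ms.
Per-hop propagation t_prop = 2480000/200000000 = 12.4 ms.
Pipeline fill: first packet needs 3·t_tx to clear all hops; remaining 78 packets each add one t_tx.
Total = (3+79-1)·t_tx + 3·t_prop = 81·8.88889e-06 + 3·12.4 = 37.20 ms.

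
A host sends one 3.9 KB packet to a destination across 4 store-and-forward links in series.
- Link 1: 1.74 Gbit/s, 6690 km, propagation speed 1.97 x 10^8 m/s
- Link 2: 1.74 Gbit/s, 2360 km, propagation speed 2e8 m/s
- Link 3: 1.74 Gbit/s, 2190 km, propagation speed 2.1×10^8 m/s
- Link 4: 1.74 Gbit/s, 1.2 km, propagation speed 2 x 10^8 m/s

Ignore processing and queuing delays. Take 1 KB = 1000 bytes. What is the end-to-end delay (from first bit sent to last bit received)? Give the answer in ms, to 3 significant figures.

L = 31200 bits.
Transmission delay per hop = L/R = 31200/1740000000 = 0.017931 ms; 4 hops → 0.0717241 ms.
Propagation delays (d/s per hop): 33.9594, 11.8, 10.4286, 0.006 ms; sum = 56.194 ms.
End-to-end = 56.3 ms.

56.3 ms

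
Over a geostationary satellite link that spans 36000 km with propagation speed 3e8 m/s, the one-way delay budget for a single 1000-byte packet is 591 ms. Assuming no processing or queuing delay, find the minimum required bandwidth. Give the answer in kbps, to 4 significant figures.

16.99 kbps

L = 8000 bits.
Propagation delay = 36000000 / 300000000 = 120 ms.
Transmission budget = 591 − 120 = 471 ms.
R ≥ L / t_tx = 8000 bits / 0.471 s = 16.99 kbps.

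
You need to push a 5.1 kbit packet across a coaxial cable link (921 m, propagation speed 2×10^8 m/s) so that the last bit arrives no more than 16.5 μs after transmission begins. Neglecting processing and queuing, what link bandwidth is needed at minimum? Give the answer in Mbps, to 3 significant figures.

Propagation delay = 921 / 200000000 = 4.605 μs.
Transmission budget = 16.5 − 4.605 = 11.895 μs.
R ≥ L / t_tx = 5100 bits / 1.1895e-05 s = 429 Mbps.

429 Mbps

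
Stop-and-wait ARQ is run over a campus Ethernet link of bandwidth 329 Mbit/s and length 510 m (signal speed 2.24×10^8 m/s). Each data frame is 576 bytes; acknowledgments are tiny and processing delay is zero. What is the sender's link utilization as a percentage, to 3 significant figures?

t_tx = L/R = 4608/329000000 = 1.40061e-05 s.
t_prop = 510/2.24e+08 = 2.27679e-06 s; RTT = 4.55357e-06 s.
Cycle = t_tx + RTT = 1.85597e-05 s.
Utilization = t_tx / cycle = 1.40061e-05/1.85597e-05 = 75.5 %.

75.5 %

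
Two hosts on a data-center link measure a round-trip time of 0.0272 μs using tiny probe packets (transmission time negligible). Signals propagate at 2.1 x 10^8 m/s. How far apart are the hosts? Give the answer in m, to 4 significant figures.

2.856 m

One-way propagation = RTT/2 = 0.0136 μs.
d = s × t = 210000000 × 1.36e-08 = 2.856 m.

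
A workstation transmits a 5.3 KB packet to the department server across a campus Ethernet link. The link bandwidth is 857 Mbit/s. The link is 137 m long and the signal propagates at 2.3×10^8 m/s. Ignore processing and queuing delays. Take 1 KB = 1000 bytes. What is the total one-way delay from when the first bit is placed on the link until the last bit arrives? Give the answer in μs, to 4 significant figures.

L = 42400 bits.
Transmission delay = L/R = 42400 / 857000000 = 49.4749 μs.
Propagation delay = d/s = 137 m / 2.3e+08 m/s = 0.595652 μs.
Total = 50.07 μs.

50.07 μs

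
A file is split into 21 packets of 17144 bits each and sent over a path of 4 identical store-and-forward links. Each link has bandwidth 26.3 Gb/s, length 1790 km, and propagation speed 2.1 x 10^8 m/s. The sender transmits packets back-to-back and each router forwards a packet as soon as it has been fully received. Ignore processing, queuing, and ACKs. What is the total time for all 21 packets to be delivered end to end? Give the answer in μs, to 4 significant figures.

Per-hop transmission t_tx = L/R = 17144/26300000000 = 0.651863 μs.
Per-hop propagation t_prop = 1790000/210000000 = 8523.81 μs.
Pipeline fill: first packet needs 4·t_tx to clear all hops; remaining 20 packets each add one t_tx.
Total = (4+21-1)·t_tx + 4·t_prop = 24·0.651863 + 4·8523.81 = 34110 μs.

34110 μs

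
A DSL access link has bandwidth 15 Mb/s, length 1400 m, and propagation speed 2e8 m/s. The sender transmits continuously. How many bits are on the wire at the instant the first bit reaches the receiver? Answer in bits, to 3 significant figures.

105 bits

Propagation delay = 1400 / 200000000 = 7e-06 s.
BDP = R × t_prop = 15000000 × 7e-06 = 105 bits.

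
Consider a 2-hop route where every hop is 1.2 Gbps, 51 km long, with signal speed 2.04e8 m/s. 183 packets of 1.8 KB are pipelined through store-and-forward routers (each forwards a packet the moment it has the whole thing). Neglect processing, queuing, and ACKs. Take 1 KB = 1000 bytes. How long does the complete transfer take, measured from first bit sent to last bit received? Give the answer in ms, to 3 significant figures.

2.71 ms

Per-hop transmission t_tx = L/R = 14400/1200000000 = 0.012 ms.
Per-hop propagation t_prop = 51000/204000000 = 0.25 ms.
Pipeline fill: first packet needs 2·t_tx to clear all hops; remaining 182 packets each add one t_tx.
Total = (2+183-1)·t_tx + 2·t_prop = 184·0.012 + 2·0.25 = 2.71 ms.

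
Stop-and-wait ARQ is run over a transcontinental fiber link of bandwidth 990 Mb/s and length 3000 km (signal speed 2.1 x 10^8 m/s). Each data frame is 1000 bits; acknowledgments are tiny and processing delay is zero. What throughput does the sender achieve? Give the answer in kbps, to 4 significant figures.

35.00 kbps

t_tx = L/R = 1000/990000000 = 1.0101e-06 s.
t_prop = 3000000/210000000 = 0.0142857 s; RTT = 0.0285714 s.
Cycle = t_tx + RTT = 0.0285724 s.
Throughput = L / cycle = 1000 / 0.0285724 = 35.00 kbps.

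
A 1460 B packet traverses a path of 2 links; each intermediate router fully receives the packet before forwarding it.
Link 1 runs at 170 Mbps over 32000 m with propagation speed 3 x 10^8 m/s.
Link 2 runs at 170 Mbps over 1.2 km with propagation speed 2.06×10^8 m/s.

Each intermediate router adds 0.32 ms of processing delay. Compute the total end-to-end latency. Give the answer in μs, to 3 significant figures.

L = 1460 × 8 = 11680 bits.
Transmission delay per hop = L/R = 11680/170000000 = 68.7059 μs; 2 hops → 137.412 μs.
Propagation delays (d/s per hop): 106.667, 5.82524 μs; sum = 112.492 μs.
Processing at 1 router(s): 1 × 0.32 ms = 320 μs.
End-to-end = 570 μs.

570 μs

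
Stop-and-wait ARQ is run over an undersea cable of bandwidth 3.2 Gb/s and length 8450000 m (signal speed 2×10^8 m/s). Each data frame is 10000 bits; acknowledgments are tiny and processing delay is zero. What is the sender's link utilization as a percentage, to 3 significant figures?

t_tx = L/R = 10000/3200000000 = 3.125e-06 s.
t_prop = 8450000/200000000 = 0.04225 s; RTT = 0.0845 s.
Cycle = t_tx + RTT = 0.0845031 s.
Utilization = t_tx / cycle = 3.125e-06/0.0845031 = 0.00370 %.

0.00370 %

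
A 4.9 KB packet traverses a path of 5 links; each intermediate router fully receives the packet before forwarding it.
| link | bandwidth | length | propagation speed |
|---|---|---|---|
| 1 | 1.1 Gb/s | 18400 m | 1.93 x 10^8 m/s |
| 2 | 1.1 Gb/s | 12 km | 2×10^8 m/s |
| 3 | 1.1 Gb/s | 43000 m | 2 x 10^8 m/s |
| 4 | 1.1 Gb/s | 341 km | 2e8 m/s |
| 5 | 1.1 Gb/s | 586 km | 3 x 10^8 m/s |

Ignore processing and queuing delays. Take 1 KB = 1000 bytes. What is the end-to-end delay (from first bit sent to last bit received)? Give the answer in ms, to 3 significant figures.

L = 39200 bits.
Transmission delay per hop = L/R = 39200/1100000000 = 0.0356364 ms; 5 hops → 0.178182 ms.
Propagation delays (d/s per hop): 0.0953368, 0.06, 0.215, 1.705, 1.95333 ms; sum = 4.02867 ms.
End-to-end = 4.21 ms.

4.21 ms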